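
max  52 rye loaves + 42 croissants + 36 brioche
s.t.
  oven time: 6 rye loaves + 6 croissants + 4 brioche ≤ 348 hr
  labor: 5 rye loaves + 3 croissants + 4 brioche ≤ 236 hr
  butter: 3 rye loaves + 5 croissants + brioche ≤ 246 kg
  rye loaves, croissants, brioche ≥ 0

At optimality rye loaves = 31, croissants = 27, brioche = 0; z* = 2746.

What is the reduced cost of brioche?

Binding: oven time and labor. Non-binding: butter (18 unused).
Slack constraints have shadow price 0 (complementary slackness).
Dual feasibility on the basic columns requires 6·y_oven time + 5·y_labor = 52, 6·y_oven time + 3·y_labor = 42.
This yields shadow prices y_oven time = 4.5, y_labor = 5.
Reduced cost of brioche: c₃ − yᵀa₃ = 36 − (4.5·4 + 5·4) = 36 − 38 = -2.

-2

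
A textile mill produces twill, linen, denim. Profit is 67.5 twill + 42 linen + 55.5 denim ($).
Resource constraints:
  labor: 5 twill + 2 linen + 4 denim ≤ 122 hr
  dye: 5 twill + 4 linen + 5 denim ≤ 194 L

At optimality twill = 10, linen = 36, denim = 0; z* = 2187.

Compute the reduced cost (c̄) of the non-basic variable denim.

-6

Both labor and dye are binding at x*.
The binding rows give the dual system: 5·y_labor + 5·y_dye = 67.5 and 2·y_labor + 4·y_dye = 42.
This yields shadow prices y_labor = 6, y_dye = 7.5.
Reduced cost of denim: c₃ − yᵀa₃ = 55.5 − (6·4 + 7.5·5) = 55.5 − 61.5 = -6.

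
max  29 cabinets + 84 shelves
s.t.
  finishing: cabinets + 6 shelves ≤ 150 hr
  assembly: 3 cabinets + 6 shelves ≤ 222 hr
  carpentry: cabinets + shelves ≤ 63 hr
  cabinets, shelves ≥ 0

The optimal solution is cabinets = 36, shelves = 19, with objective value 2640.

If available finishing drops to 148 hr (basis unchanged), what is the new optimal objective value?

2627

Check each constraint at x*: finishing 150/150 (tight); assembly 222/222 (tight); carpentry 55/63 (slack 8).
Slack constraints have shadow price 0 (complementary slackness).
The binding rows give the dual system: 1·y_finishing + 3·y_assembly = 29 and 6·y_finishing + 6·y_assembly = 84.
→ y_finishing = 6.5 and y_assembly = 7.5.
Δz = y_finishing·Δb = 6.5 × (-2) = -13, so new z* = 2640 − 13 = 2627.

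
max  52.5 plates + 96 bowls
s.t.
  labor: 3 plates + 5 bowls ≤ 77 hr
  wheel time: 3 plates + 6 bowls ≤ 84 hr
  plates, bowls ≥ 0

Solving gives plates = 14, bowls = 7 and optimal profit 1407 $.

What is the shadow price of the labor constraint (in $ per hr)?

9

At the optimum: labor uses 77 of 77 (binding); wheel time uses 84 of 84 (binding).
The binding rows give the dual system: 3·y_labor + 3·y_wheel time = 52.5 and 5·y_labor + 6·y_wheel time = 96.
This yields shadow prices y_labor = 9, y_wheel time = 8.5.
Shadow price of labor = 9.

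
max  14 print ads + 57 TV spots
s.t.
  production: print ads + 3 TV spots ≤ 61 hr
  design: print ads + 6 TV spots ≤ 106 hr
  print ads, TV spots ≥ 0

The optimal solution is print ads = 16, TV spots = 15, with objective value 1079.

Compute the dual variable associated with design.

Check each constraint at x*: production 61/61 (tight); design 106/106 (tight).
Dual feasibility on the basic columns requires 1·y_production + 1·y_design = 14, 3·y_production + 6·y_design = 57.
→ y_production = 9 and y_design = 5.
Shadow price of design = 5.

5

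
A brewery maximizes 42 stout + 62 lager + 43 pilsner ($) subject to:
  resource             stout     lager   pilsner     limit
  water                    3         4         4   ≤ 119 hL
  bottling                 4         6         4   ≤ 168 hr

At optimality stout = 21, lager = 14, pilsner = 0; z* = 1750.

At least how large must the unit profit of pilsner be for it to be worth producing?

At the optimum: water uses 119 of 119 (binding); bottling uses 168 of 168 (binding).
From A_Bᵀ y = c: 3·y_water + 4·y_bottling = 42; 4·y_water + 6·y_bottling = 62.
This yields shadow prices y_water = 2, y_bottling = 9.
pilsner enters the basis when its profit ≥ yᵀa₃ = 2·4 + 9·4 = 44.

44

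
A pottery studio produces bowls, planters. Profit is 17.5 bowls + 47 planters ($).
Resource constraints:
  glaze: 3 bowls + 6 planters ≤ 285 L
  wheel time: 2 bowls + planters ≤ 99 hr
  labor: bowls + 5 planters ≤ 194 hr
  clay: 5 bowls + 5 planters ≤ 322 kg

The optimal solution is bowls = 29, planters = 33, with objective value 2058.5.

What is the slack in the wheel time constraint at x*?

wheel time used = 2·29 + 1·33 = 91; slack = 99 − 91 = 8.

8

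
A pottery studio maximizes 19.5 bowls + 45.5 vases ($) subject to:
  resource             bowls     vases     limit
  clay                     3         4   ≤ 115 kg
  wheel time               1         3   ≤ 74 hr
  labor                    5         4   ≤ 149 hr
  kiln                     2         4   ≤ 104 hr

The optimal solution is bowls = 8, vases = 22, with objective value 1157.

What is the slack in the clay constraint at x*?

3

clay used = 3·8 + 4·22 = 112; slack = 115 − 112 = 3.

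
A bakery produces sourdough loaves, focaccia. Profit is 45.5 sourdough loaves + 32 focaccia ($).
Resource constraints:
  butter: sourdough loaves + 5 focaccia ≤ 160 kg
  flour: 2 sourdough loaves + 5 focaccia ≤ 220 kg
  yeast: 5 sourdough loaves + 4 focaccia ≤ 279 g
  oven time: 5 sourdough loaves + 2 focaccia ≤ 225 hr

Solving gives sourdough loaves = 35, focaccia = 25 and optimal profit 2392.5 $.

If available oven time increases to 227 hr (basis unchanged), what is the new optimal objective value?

Binding: butter and oven time. Non-binding: flour (25 unused), yeast (4 unused).
By complementary slackness, y = 0 for the non-binding constraints.
Dual feasibility on the basic columns requires 1·y_butter + 5·y_oven time = 45.5, 5·y_butter + 2·y_oven time = 32.
This yields shadow prices y_butter = 3, y_oven time = 8.5.
Δz = y_oven time·Δb = 8.5 × (2) = 17, so new z* = 2392.5 + 17 = 2409.5.

2409.5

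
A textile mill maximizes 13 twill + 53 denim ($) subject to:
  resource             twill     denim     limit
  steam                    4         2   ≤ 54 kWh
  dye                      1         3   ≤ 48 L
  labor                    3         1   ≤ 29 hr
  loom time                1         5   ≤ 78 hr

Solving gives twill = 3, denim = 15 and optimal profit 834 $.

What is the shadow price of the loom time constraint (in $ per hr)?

7

At the optimum: steam uses 42 of 54 (slack = 12); dye uses 48 of 48 (binding); labor uses 24 of 29 (slack = 5); loom time uses 78 of 78 (binding).
Slack constraints have shadow price 0 (complementary slackness).
Dual feasibility on the basic columns requires 1·y_dye + 1·y_loom time = 13, 3·y_dye + 5·y_loom time = 53.
This yields shadow prices y_dye = 6, y_loom time = 7.
Shadow price of loom time = 7.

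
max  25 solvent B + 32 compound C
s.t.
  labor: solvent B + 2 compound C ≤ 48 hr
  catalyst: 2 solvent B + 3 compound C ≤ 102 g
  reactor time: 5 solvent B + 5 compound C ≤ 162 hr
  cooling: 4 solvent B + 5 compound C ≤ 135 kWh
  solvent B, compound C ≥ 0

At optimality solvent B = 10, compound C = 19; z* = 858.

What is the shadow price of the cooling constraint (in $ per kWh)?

Check each constraint at x*: labor 48/48 (tight); catalyst 77/102 (slack 25); reactor time 145/162 (slack 17); cooling 135/135 (tight).
Slack constraints have shadow price 0 (complementary slackness).
The binding rows give the dual system: 1·y_labor + 4·y_cooling = 25 and 2·y_labor + 5·y_cooling = 32.
Solving: y_labor = 1, y_cooling = 6.
Shadow price of cooling = 6.

6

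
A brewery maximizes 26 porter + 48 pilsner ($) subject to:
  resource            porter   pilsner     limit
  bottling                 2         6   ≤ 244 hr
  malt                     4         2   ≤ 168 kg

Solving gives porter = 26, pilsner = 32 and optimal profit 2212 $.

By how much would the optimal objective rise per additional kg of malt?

3

Check each constraint at x*: bottling 244/244 (tight); malt 168/168 (tight).
From A_Bᵀ y = c: 2·y_bottling + 4·y_malt = 26; 6·y_bottling + 2·y_malt = 48.
This yields shadow prices y_bottling = 7, y_malt = 3.
Shadow price of malt = 3.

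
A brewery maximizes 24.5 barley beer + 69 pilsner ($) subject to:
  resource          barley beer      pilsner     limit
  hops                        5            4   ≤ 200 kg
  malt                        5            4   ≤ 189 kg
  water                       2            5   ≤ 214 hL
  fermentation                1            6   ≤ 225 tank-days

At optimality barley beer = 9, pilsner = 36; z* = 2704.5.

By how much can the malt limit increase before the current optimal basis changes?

11

Binding constraints: malt, fermentation. The basis is B = [[5,4],[1,6]] with det 26.
Per unit increase in malt, x* moves by d = (0.2308, -0.0385).
The basis stays optimal until hops becomes binding; allowable increase = 11 kg.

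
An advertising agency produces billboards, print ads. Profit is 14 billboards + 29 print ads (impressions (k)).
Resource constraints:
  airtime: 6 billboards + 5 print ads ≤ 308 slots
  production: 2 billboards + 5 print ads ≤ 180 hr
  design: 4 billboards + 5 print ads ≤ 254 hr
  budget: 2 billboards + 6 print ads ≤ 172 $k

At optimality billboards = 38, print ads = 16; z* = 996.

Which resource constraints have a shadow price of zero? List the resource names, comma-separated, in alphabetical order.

airtime: 308/308 (binding)
production: 156/180 (slack 24)
design: 232/254 (slack 22)
budget: 172/172 (binding)
By complementary slackness, a constraint with positive slack has shadow price 0 → design, production.

design, production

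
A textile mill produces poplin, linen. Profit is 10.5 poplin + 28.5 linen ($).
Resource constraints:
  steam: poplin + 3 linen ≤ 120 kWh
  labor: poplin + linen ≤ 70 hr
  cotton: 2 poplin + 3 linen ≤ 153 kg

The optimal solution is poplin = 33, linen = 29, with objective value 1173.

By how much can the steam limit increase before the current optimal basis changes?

Binding constraints: steam, cotton. The basis is B = [[1,3],[2,3]] with det -3.
Per unit increase in steam, x* moves by d = (-1, 0.6667).
The basis stays optimal until poplin reaches 0; allowable increase = 33 kWh.

33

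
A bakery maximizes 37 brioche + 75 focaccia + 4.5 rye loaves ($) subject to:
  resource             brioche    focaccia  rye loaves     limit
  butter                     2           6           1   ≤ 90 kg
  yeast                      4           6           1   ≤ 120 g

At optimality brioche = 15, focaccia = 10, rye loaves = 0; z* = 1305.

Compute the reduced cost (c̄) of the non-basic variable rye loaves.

-8

Both butter and yeast are binding at x*.
From A_Bᵀ y = c: 2·y_butter + 4·y_yeast = 37; 6·y_butter + 6·y_yeast = 75.
This yields shadow prices y_butter = 6.5, y_yeast = 6.
Reduced cost of rye loaves: c₃ − yᵀa₃ = 4.5 − (6.5·1 + 6·1) = 4.5 − 12.5 = -8.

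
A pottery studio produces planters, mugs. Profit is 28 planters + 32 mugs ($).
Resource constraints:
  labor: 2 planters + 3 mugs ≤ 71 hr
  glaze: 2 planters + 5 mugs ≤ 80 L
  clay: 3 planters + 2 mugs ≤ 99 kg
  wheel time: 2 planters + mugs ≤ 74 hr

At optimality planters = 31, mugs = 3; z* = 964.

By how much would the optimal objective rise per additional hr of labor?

8

Binding: labor and clay. Non-binding: glaze (3 unused), wheel time (9 unused).
By complementary slackness, y = 0 for the non-binding constraints.
Dual feasibility on the basic columns requires 2·y_labor + 3·y_clay = 28, 3·y_labor + 2·y_clay = 32.
This yields shadow prices y_labor = 8, y_clay = 4.
Shadow price of labor = 8.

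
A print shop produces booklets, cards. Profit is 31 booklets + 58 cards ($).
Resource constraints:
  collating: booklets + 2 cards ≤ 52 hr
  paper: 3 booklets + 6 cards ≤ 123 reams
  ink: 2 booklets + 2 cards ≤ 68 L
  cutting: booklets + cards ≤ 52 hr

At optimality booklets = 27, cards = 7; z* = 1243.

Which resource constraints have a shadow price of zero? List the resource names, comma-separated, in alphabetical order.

collating, cutting

collating: 41/52 (slack 11)
paper: 123/123 (binding)
ink: 68/68 (binding)
cutting: 34/52 (slack 18)
By complementary slackness, a constraint with positive slack has shadow price 0 → collating, cutting.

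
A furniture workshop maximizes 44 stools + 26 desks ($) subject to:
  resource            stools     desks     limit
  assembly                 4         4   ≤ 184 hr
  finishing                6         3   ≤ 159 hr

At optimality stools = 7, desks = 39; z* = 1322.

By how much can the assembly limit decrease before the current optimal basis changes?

78

Binding constraints: assembly, finishing. The basis is B = [[4,4],[6,3]] with det -12.
Per unit decrease in assembly, x* moves by d = (0.25, -0.5).
The basis stays optimal until desks reaches 0; allowable decrease = 78 hr.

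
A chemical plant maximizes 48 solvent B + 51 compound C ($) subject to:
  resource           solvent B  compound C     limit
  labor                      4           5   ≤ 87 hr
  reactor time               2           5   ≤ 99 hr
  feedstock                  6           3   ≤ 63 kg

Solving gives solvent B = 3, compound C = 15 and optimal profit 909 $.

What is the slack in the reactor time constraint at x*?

reactor time used = 2·3 + 5·15 = 81; slack = 99 − 81 = 18.

18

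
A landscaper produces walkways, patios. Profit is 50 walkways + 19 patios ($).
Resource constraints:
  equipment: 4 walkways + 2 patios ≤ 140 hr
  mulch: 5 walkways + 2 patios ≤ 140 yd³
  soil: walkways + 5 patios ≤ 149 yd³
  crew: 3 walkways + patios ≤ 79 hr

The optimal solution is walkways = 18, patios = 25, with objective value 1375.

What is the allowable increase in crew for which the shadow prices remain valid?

Binding constraints: mulch, crew. The basis is B = [[5,2],[3,1]] with det -1.
Per unit increase in crew, x* moves by d = (2, -5).
The basis stays optimal until patios reaches 0; allowable increase = 5 hr.

5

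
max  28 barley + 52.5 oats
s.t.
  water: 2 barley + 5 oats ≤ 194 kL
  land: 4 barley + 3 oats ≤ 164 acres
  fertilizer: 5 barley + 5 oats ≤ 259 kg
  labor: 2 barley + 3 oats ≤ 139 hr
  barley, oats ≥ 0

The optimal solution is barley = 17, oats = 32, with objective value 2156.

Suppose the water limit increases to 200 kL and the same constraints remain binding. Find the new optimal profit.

2210

Check each constraint at x*: water 194/194 (tight); land 164/164 (tight); fertilizer 245/259 (slack 14); labor 130/139 (slack 9).
By complementary slackness, y = 0 for the non-binding constraints.
The binding rows give the dual system: 2·y_water + 4·y_land = 28 and 5·y_water + 3·y_land = 52.5.
This yields shadow prices y_water = 9, y_land = 2.5.
Δz = y_water·Δb = 9 × (6) = 54, so new z* = 2156 + 54 = 2210.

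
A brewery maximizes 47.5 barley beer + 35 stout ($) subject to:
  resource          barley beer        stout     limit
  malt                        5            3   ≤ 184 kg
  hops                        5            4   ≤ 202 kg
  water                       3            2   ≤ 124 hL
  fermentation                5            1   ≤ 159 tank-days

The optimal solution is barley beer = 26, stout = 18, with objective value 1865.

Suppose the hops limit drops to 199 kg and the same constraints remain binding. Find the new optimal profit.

At the optimum: malt uses 184 of 184 (binding); hops uses 202 of 202 (binding); water uses 114 of 124 (slack = 10); fermentation uses 148 of 159 (slack = 11).
Slack constraints have shadow price 0 (complementary slackness).
Dual feasibility on the basic columns requires 5·y_malt + 5·y_hops = 47.5, 3·y_malt + 4·y_hops = 35.
This yields shadow prices y_malt = 3, y_hops = 6.5.
Δz = y_hops·Δb = 6.5 × (-3) = -19.5, so new z* = 1865 − 19.5 = 1845.5.

1845.5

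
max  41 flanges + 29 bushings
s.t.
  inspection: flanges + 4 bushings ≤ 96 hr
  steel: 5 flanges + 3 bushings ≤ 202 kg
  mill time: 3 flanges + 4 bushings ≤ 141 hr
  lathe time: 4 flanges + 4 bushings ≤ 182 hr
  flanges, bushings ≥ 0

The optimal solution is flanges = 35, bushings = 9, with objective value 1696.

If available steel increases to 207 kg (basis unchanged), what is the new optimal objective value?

Binding: steel and mill time. Non-binding: inspection (25 unused), lathe time (6 unused).
Since inspection, lathe time are not tight, their duals are 0.
Dual feasibility on the basic columns requires 5·y_steel + 3·y_mill time = 41, 3·y_steel + 4·y_mill time = 29.
→ y_steel = 7 and y_mill time = 2.
Δz = y_steel·Δb = 7 × (5) = 35, so new z* = 1696 + 35 = 1731.

1731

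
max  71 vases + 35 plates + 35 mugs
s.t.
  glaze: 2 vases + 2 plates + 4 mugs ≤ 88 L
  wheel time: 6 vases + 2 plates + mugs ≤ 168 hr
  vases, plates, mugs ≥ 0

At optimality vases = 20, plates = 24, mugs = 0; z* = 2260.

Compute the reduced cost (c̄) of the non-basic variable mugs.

Both glaze and wheel time are binding at x*.
The binding rows give the dual system: 2·y_glaze + 6·y_wheel time = 71 and 2·y_glaze + 2·y_wheel time = 35.
Solving: y_glaze = 8.5, y_wheel time = 9.
Reduced cost of mugs: c₃ − yᵀa₃ = 35 − (8.5·4 + 9·1) = 35 − 43 = -8.

-8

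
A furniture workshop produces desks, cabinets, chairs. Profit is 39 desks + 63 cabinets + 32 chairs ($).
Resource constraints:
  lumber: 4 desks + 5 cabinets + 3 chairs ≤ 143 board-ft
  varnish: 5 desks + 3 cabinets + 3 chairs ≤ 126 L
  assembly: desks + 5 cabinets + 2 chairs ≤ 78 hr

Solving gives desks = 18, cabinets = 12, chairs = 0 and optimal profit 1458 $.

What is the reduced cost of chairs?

-4

At the optimum: lumber uses 132 of 143 (slack = 11); varnish uses 126 of 126 (binding); assembly uses 78 of 78 (binding).
Slack constraints have shadow price 0 (complementary slackness).
From A_Bᵀ y = c: 5·y_varnish + 1·y_assembly = 39; 3·y_varnish + 5·y_assembly = 63.
Solving: y_varnish = 6, y_assembly = 9.
Reduced cost of chairs: c₃ − yᵀa₃ = 32 − (6·3 + 9·2) = 32 − 36 = -4.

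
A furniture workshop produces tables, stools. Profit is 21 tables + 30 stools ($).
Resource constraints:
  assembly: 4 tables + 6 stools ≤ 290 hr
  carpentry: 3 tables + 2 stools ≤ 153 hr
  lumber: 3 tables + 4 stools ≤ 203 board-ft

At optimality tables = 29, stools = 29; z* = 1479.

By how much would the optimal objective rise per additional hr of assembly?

At the optimum: assembly uses 290 of 290 (binding); carpentry uses 145 of 153 (slack = 8); lumber uses 203 of 203 (binding).
Since carpentry is not tight, its dual is 0.
From A_Bᵀ y = c: 4·y_assembly + 3·y_lumber = 21; 6·y_assembly + 4·y_lumber = 30.
Solving: y_assembly = 3, y_lumber = 3.
Shadow price of assembly = 3.

3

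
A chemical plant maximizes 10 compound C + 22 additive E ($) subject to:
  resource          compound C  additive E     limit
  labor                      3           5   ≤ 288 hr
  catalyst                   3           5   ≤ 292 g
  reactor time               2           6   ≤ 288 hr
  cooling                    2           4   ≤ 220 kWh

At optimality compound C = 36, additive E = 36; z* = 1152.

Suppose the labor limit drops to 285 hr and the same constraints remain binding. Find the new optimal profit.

At the optimum: labor uses 288 of 288 (binding); catalyst uses 288 of 292 (slack = 4); reactor time uses 288 of 288 (binding); cooling uses 216 of 220 (slack = 4).
Slack constraints have shadow price 0 (complementary slackness).
The binding rows give the dual system: 3·y_labor + 2·y_reactor time = 10 and 5·y_labor + 6·y_reactor time = 22.
Solving: y_labor = 2, y_reactor time = 2.
Δz = y_labor·Δb = 2 × (-3) = -6, so new z* = 1152 − 6 = 1146.

1146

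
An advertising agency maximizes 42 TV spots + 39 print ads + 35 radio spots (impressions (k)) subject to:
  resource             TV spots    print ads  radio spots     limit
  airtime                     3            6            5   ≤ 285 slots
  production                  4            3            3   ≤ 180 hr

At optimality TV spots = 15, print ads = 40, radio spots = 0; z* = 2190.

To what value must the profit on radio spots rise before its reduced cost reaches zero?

At the optimum: airtime uses 285 of 285 (binding); production uses 180 of 180 (binding).
Dual feasibility on the basic columns requires 3·y_airtime + 4·y_production = 42, 6·y_airtime + 3·y_production = 39.
→ y_airtime = 2 and y_production = 9.
radio spots enters the basis when its profit ≥ yᵀa₃ = 2·5 + 9·3 = 37.

37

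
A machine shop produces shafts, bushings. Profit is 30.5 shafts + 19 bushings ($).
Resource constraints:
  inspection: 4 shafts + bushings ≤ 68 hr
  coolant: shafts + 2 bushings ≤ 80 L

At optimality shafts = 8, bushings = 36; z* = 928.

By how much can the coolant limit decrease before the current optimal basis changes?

63

Binding constraints: inspection, coolant. The basis is B = [[4,1],[1,2]] with det 7.
Per unit decrease in coolant, x* moves by d = (0.1429, -0.5714).
The basis stays optimal until bushings reaches 0; allowable decrease = 63 L.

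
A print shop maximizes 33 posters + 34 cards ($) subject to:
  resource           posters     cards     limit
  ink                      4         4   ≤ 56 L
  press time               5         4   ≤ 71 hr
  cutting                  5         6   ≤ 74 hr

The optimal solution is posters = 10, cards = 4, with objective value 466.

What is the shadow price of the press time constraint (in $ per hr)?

0

Binding: ink and cutting. Non-binding: press time (5 unused).
By complementary slackness, y = 0 for the non-binding constraint.
The binding rows give the dual system: 4·y_ink + 5·y_cutting = 33 and 4·y_ink + 6·y_cutting = 34.
Solving: y_ink = 7, y_cutting = 1.
Shadow price of press time = 0.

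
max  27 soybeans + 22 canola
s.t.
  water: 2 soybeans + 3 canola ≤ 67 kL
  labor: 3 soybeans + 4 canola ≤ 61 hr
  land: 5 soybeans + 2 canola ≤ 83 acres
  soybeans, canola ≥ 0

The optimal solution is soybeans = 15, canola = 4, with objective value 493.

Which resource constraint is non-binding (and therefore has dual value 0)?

water: 42/67 (slack 25)
labor: 61/61 (binding)
land: 83/83 (binding)
By complementary slackness, a constraint with positive slack has shadow price 0 → water.

water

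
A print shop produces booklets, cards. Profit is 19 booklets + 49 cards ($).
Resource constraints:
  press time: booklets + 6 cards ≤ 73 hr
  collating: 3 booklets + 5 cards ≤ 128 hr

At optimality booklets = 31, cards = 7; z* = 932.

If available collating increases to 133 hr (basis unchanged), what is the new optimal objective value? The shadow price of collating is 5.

957

Δb = 5, so new z* = 932 + (5)·(5) = 932 + 25 = 957.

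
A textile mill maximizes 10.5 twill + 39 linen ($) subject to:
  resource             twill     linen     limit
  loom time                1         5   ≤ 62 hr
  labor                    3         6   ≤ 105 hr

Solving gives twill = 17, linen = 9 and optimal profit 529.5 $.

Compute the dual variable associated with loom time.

Both loom time and labor are binding at x*.
From A_Bᵀ y = c: 1·y_loom time + 3·y_labor = 10.5; 5·y_loom time + 6·y_labor = 39.
This yields shadow prices y_loom time = 6, y_labor = 1.5.
Shadow price of loom time = 6.

6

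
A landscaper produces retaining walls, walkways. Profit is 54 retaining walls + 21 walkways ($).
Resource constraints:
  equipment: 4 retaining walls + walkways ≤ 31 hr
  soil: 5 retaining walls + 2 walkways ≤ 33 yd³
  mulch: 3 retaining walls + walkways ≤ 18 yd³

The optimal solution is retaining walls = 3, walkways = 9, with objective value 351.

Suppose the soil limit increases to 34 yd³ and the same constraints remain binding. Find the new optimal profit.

Binding: soil and mulch. Non-binding: equipment (10 unused).
Since equipment is not tight, its dual is 0.
The binding rows give the dual system: 5·y_soil + 3·y_mulch = 54 and 2·y_soil + 1·y_mulch = 21.
Solving: y_soil = 9, y_mulch = 3.
Δz = y_soil·Δb = 9 × (1) = 9, so new z* = 351 + 9 = 360.

360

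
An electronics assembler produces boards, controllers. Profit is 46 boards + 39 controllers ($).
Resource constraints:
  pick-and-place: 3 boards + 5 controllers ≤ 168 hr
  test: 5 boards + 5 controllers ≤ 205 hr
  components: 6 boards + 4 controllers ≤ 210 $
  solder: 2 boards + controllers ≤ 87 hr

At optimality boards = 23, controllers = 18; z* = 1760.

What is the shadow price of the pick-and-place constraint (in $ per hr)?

0

At the optimum: pick-and-place uses 159 of 168 (slack = 9); test uses 205 of 205 (binding); components uses 210 of 210 (binding); solder uses 64 of 87 (slack = 23).
Since pick-and-place, solder are not tight, their duals are 0.
The binding rows give the dual system: 5·y_test + 6·y_components = 46 and 5·y_test + 4·y_components = 39.
Solving: y_test = 5, y_components = 3.5.
Shadow price of pick-and-place = 0.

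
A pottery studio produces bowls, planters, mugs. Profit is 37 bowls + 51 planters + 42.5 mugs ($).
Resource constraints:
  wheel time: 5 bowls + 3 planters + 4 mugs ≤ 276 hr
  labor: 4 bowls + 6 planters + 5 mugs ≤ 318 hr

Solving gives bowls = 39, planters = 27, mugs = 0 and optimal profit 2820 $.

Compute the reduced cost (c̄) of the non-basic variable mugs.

-1.5

At the optimum: wheel time uses 276 of 276 (binding); labor uses 318 of 318 (binding).
From A_Bᵀ y = c: 5·y_wheel time + 4·y_labor = 37; 3·y_wheel time + 6·y_labor = 51.
Solving: y_wheel time = 1, y_labor = 8.
Reduced cost of mugs: c₃ − yᵀa₃ = 42.5 − (1·4 + 8·5) = 42.5 − 44 = -1.5.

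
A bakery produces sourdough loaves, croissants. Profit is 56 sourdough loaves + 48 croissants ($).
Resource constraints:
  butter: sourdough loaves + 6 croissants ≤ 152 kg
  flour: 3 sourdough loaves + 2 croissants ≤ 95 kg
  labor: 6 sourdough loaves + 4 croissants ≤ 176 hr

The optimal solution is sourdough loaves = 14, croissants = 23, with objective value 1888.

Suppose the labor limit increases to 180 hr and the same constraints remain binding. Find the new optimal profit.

1924

At the optimum: butter uses 152 of 152 (binding); flour uses 88 of 95 (slack = 7); labor uses 176 of 176 (binding).
Since flour is not tight, its dual is 0.
Dual feasibility on the basic columns requires 1·y_butter + 6·y_labor = 56, 6·y_butter + 4·y_labor = 48.
This yields shadow prices y_butter = 2, y_labor = 9.
Δz = y_labor·Δb = 9 × (4) = 36, so new z* = 1888 + 36 = 1924.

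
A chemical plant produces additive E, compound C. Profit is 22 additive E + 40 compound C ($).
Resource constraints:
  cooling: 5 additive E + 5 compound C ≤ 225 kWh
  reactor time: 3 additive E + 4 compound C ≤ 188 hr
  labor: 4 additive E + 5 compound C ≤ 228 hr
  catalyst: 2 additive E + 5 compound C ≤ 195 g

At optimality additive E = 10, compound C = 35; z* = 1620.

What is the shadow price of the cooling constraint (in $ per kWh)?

Check each constraint at x*: cooling 225/225 (tight); reactor time 170/188 (slack 18); labor 215/228 (slack 13); catalyst 195/195 (tight).
By complementary slackness, y = 0 for the non-binding constraints.
From A_Bᵀ y = c: 5·y_cooling + 2·y_catalyst = 22; 5·y_cooling + 5·y_catalyst = 40.
→ y_cooling = 2 and y_catalyst = 6.
Shadow price of cooling = 2.

2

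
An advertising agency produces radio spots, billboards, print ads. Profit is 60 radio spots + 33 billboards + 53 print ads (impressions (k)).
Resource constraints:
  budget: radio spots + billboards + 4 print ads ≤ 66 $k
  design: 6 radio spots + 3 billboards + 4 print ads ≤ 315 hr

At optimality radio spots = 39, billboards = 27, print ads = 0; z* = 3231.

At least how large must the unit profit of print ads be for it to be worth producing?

Both budget and design are binding at x*.
From A_Bᵀ y = c: 1·y_budget + 6·y_design = 60; 1·y_budget + 3·y_design = 33.
This yields shadow prices y_budget = 6, y_design = 9.
print ads enters the basis when its profit ≥ yᵀa₃ = 6·4 + 9·4 = 60.

60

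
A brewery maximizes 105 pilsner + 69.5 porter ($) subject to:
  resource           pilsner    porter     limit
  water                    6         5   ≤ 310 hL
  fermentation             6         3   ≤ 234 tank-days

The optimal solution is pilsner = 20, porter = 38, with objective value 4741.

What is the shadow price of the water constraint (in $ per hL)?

8.5

At the optimum: water uses 310 of 310 (binding); fermentation uses 234 of 234 (binding).
From A_Bᵀ y = c: 6·y_water + 6·y_fermentation = 105; 5·y_water + 3·y_fermentation = 69.5.
This yields shadow prices y_water = 8.5, y_fermentation = 9.
Shadow price of water = 8.5.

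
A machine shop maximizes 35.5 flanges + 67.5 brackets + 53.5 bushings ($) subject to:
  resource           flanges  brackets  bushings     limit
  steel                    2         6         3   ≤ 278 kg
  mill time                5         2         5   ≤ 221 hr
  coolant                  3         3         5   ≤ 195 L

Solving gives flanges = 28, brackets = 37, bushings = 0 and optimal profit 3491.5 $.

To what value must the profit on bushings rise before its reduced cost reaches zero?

56.5

Binding: steel and coolant. Non-binding: mill time (7 unused).
Since mill time is not tight, its dual is 0.
The binding rows give the dual system: 2·y_steel + 3·y_coolant = 35.5 and 6·y_steel + 3·y_coolant = 67.5.
This yields shadow prices y_steel = 8, y_coolant = 6.5.
bushings enters the basis when its profit ≥ yᵀa₃ = 8·3 + 6.5·5 = 56.5.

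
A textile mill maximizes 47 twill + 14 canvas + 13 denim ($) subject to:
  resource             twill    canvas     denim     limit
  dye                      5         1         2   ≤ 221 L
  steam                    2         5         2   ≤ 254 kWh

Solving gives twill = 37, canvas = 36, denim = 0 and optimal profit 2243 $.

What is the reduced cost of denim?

Both dye and steam are binding at x*.
Dual feasibility on the basic columns requires 5·y_dye + 2·y_steam = 47, 1·y_dye + 5·y_steam = 14.
→ y_dye = 9 and y_steam = 1.
Reduced cost of denim: c₃ − yᵀa₃ = 13 − (9·2 + 1·2) = 13 − 20 = -7.

-7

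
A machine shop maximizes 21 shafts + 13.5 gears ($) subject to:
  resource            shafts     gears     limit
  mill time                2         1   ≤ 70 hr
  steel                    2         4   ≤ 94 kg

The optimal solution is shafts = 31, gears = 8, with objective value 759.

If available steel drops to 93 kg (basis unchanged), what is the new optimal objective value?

Both mill time and steel are binding at x*.
Dual feasibility on the basic columns requires 2·y_mill time + 2·y_steel = 21, 1·y_mill time + 4·y_steel = 13.5.
Solving: y_mill time = 9.5, y_steel = 1.
Δz = y_steel·Δb = 1 × (-1) = -1, so new z* = 759 − 1 = 758.

758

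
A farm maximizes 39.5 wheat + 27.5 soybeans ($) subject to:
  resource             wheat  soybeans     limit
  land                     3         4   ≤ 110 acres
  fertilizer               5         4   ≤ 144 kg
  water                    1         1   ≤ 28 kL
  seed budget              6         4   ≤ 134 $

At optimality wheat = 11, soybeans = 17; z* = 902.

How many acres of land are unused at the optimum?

9

land used = 3·11 + 4·17 = 101; slack = 110 − 101 = 9.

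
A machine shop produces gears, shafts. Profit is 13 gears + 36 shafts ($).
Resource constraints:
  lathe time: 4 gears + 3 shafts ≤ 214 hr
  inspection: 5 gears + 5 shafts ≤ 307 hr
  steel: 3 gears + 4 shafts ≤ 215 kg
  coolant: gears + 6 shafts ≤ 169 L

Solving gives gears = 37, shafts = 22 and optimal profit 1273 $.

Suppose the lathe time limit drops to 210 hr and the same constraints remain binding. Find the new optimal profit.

Check each constraint at x*: lathe time 214/214 (tight); inspection 295/307 (slack 12); steel 199/215 (slack 16); coolant 169/169 (tight).
Since inspection, steel are not tight, their duals are 0.
From A_Bᵀ y = c: 4·y_lathe time + 1·y_coolant = 13; 3·y_lathe time + 6·y_coolant = 36.
This yields shadow prices y_lathe time = 2, y_coolant = 5.
Δz = y_lathe time·Δb = 2 × (-4) = -8, so new z* = 1273 − 8 = 1265.

1265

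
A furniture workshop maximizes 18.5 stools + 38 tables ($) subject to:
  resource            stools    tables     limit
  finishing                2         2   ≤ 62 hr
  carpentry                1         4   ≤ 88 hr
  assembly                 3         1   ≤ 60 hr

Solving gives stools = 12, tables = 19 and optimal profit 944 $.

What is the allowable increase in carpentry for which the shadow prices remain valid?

Binding constraints: finishing, carpentry. The basis is B = [[2,2],[1,4]] with det 6.
Per unit increase in carpentry, x* moves by d = (-0.3333, 0.3333).
The basis stays optimal until stools reaches 0; allowable increase = 36 hr.

36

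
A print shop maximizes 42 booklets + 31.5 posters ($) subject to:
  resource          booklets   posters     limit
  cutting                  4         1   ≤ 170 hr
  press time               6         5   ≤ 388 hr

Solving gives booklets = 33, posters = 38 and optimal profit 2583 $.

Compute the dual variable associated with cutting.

Both cutting and press time are binding at x*.
From A_Bᵀ y = c: 4·y_cutting + 6·y_press time = 42; 1·y_cutting + 5·y_press time = 31.5.
→ y_cutting = 1.5 and y_press time = 6.
Shadow price of cutting = 1.5.

1.5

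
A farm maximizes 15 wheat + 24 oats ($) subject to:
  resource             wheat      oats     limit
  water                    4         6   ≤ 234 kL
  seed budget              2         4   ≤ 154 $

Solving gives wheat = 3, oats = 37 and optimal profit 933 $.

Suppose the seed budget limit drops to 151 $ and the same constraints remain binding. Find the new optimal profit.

At the optimum: water uses 234 of 234 (binding); seed budget uses 154 of 154 (binding).
From A_Bᵀ y = c: 4·y_water + 2·y_seed budget = 15; 6·y_water + 4·y_seed budget = 24.
Solving: y_water = 3, y_seed budget = 1.5.
Δz = y_seed budget·Δb = 1.5 × (-3) = -4.5, so new z* = 933 − 4.5 = 928.5.

928.5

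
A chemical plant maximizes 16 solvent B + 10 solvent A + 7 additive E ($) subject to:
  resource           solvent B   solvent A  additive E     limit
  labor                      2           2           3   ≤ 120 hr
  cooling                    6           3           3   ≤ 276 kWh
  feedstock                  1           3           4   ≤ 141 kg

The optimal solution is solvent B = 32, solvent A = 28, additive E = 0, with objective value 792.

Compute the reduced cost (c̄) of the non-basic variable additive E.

-5

Binding: labor and cooling. Non-binding: feedstock (25 unused).
Slack constraints have shadow price 0 (complementary slackness).
The binding rows give the dual system: 2·y_labor + 6·y_cooling = 16 and 2·y_labor + 3·y_cooling = 10.
Solving: y_labor = 2, y_cooling = 2.
Reduced cost of additive E: c₃ − yᵀa₃ = 7 − (2·3 + 2·3) = 7 − 12 = -5.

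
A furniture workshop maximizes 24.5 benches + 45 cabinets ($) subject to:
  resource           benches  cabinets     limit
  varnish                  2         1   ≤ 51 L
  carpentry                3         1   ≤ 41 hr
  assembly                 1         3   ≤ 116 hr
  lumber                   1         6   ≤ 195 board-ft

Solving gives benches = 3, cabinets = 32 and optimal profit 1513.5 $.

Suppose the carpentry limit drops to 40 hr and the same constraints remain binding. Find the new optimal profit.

Check each constraint at x*: varnish 38/51 (slack 13); carpentry 41/41 (tight); assembly 99/116 (slack 17); lumber 195/195 (tight).
Since varnish, assembly are not tight, their duals are 0.
From A_Bᵀ y = c: 3·y_carpentry + 1·y_lumber = 24.5; 1·y_carpentry + 6·y_lumber = 45.
Solving: y_carpentry = 6, y_lumber = 6.5.
Δz = y_carpentry·Δb = 6 × (-1) = -6, so new z* = 1513.5 − 6 = 1507.5.

1507.5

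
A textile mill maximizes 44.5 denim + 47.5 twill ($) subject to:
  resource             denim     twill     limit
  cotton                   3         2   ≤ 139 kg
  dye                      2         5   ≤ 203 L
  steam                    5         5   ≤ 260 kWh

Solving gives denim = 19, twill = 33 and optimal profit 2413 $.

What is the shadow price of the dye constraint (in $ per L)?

1

At the optimum: cotton uses 123 of 139 (slack = 16); dye uses 203 of 203 (binding); steam uses 260 of 260 (binding).
Slack constraints have shadow price 0 (complementary slackness).
From A_Bᵀ y = c: 2·y_dye + 5·y_steam = 44.5; 5·y_dye + 5·y_steam = 47.5.
Solving: y_dye = 1, y_steam = 8.5.
Shadow price of dye = 1.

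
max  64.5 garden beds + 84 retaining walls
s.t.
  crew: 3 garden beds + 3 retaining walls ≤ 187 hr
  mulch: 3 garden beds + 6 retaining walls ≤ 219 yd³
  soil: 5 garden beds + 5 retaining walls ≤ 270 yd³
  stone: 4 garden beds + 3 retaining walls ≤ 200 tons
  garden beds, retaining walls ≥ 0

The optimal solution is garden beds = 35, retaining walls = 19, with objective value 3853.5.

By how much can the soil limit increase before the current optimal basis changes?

3

Binding constraints: mulch, soil. The basis is B = [[3,6],[5,5]] with det -15.
Per unit increase in soil, x* moves by d = (0.4, -0.2).
The basis stays optimal until stone becomes binding; allowable increase = 3 yd³.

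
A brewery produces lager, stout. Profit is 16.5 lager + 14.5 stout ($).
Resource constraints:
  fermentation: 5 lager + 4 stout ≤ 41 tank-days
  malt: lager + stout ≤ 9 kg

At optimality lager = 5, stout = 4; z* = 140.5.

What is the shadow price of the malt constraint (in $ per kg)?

At the optimum: fermentation uses 41 of 41 (binding); malt uses 9 of 9 (binding).
The binding rows give the dual system: 5·y_fermentation + 1·y_malt = 16.5 and 4·y_fermentation + 1·y_malt = 14.5.
→ y_fermentation = 2 and y_malt = 6.5.
Shadow price of malt = 6.5.

6.5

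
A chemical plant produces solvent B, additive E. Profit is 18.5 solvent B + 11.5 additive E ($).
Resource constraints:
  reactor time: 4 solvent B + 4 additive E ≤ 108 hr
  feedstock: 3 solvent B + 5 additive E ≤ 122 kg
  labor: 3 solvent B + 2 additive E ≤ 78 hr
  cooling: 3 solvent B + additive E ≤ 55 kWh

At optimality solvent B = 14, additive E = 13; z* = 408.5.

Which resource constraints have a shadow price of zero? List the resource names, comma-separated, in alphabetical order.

feedstock, labor

reactor time: 108/108 (binding)
feedstock: 107/122 (slack 15)
labor: 68/78 (slack 10)
cooling: 55/55 (binding)
By complementary slackness, a constraint with positive slack has shadow price 0 → feedstock, labor.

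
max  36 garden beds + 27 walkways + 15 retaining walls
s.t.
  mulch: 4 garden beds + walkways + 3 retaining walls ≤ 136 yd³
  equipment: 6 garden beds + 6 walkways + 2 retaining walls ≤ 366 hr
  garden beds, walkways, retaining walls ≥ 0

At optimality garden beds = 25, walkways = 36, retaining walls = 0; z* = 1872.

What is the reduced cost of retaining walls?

-2

Both mulch and equipment are binding at x*.
Dual feasibility on the basic columns requires 4·y_mulch + 6·y_equipment = 36, 1·y_mulch + 6·y_equipment = 27.
→ y_mulch = 3 and y_equipment = 4.
Reduced cost of retaining walls: c₃ − yᵀa₃ = 15 − (3·3 + 4·2) = 15 − 17 = -2.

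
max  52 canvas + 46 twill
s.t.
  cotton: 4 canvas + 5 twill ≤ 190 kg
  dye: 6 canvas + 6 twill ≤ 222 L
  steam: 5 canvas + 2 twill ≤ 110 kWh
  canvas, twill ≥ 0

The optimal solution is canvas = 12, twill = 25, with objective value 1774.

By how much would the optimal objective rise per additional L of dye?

7

At the optimum: cotton uses 173 of 190 (slack = 17); dye uses 222 of 222 (binding); steam uses 110 of 110 (binding).
Slack constraints have shadow price 0 (complementary slackness).
Dual feasibility on the basic columns requires 6·y_dye + 5·y_steam = 52, 6·y_dye + 2·y_steam = 46.
→ y_dye = 7 and y_steam = 2.
Shadow price of dye = 7.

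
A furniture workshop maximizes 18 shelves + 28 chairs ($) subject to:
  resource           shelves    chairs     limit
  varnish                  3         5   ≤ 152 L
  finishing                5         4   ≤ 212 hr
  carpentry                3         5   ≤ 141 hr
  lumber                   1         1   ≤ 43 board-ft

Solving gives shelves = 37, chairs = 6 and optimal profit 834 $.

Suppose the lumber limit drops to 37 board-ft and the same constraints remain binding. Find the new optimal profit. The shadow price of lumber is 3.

Δb = -6, so new z* = 834 + (3)·(-6) = 834 − 18 = 816.

816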